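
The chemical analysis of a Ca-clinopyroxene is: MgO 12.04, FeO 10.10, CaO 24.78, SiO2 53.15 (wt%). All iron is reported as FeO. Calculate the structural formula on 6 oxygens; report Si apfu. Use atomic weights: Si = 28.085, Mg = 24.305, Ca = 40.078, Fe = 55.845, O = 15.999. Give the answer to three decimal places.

2.003 Si apfu

12.04 wt% MgO ÷ 40.304 g/mol = 0.29873 mol, giving 0.29873 Mg and 0.29873 O.
10.10 wt% FeO ÷ 71.844 g/mol = 0.14058 mol, giving 0.14058 Fe and 0.14058 O.
24.78 wt% CaO ÷ 56.077 g/mol = 0.44189 mol, giving 0.44189 Ca and 0.44189 O.
53.15 wt% SiO2 ÷ 60.083 g/mol = 0.88461 mol, giving 0.88461 Si and 1.76922 O.
Oxygen sums to 2.65042; scaling by 6/2.65042 = 2.26379 puts the formula on 6 O.
Si: 0.88461 × 2.26379 = 2.003 atoms per formula unit.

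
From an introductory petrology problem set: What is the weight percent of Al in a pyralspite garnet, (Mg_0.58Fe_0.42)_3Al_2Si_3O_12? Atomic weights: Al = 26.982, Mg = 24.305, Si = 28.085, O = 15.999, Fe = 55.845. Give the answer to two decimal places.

M((Mg_0.58Fe_0.42)_3Al_2Si_3O_12) = 442.862 g/mol.
Al contributes 2 × 26.982 = 53.964 g per mole.
53.964/442.862 = 0.1219 → 12.19%.

12.19 wt%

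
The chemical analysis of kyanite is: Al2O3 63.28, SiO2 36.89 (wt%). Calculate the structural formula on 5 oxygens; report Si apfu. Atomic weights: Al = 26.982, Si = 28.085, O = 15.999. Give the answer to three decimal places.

Al2O3: 63.28/101.961 = 0.62063 mol → 1.24126 mol Al, 1.86189 mol O.
SiO2: 36.89/60.083 = 0.61398 mol → 0.61398 mol Si, 1.22796 mol O.
Total oxygen = 3.08985 mol. Normalization factor = 5/3.08985 = 1.61820.
Si per 5 O = 0.61398 × 1.61820 = 0.994.

0.994 Si apfu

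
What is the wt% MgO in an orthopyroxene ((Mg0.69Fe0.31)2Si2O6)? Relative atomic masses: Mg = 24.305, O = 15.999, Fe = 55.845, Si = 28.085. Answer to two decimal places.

25.24 wt%

Molar mass of (Mg0.69Fe0.31)2Si2O6 = 1.38·24.305 + 0.62·55.845 + 2·28.085 + 6·15.999 = 220.329 g/mol.
Each formula unit contains 1.38 Mg, equivalent to 1.38/1 = 1.3800 mol MgO.
M(MgO) = 1×24.305 + 1×15.999 = 40.304 g/mol.
Mass of MgO per formula unit = 1.3800 × 40.304 = 55.620 g.
MgO wt% = 55.620 / 220.329 × 100 = 25.24%.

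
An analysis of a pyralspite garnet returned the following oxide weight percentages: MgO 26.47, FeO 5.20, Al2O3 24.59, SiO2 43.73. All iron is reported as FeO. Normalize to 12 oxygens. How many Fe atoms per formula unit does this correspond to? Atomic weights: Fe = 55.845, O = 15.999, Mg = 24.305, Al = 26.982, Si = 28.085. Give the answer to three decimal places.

0.299 Fe apfu

MgO: 26.47/40.304 = 0.65676 mol → 0.65676 mol Mg, 0.65676 mol O.
FeO: 5.20/71.844 = 0.07238 mol → 0.07238 mol Fe, 0.07238 mol O.
Al2O3: 24.59/101.961 = 0.24117 mol → 0.48234 mol Al, 0.72351 mol O.
SiO2: 43.73/60.083 = 0.72783 mol → 0.72783 mol Si, 1.45566 mol O.
Total oxygen = 2.90831 mol. Normalization factor = 12/2.90831 = 4.12611.
Fe per 12 O = 0.07238 × 4.12611 = 0.299.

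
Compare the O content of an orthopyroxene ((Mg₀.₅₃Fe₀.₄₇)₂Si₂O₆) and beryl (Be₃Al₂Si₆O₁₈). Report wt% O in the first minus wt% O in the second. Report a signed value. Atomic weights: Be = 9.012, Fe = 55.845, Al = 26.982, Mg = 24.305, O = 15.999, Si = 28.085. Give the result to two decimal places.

First mineral: 95.994 g O in 230.422 g formula = 41.66 wt% O.
Second mineral: 287.982 g O in 537.492 g formula = 53.58 wt% O.
41.66% − 53.58% gives a difference of -11.92 percentage points.

-11.92 percentage points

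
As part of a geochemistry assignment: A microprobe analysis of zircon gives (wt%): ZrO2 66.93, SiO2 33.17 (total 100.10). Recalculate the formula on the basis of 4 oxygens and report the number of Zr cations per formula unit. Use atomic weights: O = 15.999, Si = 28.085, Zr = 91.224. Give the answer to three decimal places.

ZrO2 (M=123.222): mol = 0.54317; Zr = 0.54317, O = 1.08634.
SiO2 (M=60.083): mol = 0.55207; Si = 0.55207, O = 1.10414.
ΣO = 2.19048; factor = 4/ΣO = 1.82608.
Zr apfu = 0.54317 × 1.82608 = 0.992.

0.992 Zr apfu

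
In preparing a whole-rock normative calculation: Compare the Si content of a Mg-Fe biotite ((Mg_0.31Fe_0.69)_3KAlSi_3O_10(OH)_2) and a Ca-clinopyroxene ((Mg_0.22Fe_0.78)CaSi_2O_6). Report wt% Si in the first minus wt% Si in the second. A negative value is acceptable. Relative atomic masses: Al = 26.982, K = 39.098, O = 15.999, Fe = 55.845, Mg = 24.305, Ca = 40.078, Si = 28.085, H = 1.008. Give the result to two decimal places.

M((Mg_0.31Fe_0.69)_3KAlSi_3O_10(OH)_2) = 482.542 g/mol, so wt% Si = 84.255/482.542 × 100 = 17.46%.
M((Mg_0.22Fe_0.78)CaSi_2O_6) = 241.148 g/mol, so wt% Si = 56.170/241.148 × 100 = 23.29%.
17.46 − 23.29 = -5.83 pp.

-5.83 percentage points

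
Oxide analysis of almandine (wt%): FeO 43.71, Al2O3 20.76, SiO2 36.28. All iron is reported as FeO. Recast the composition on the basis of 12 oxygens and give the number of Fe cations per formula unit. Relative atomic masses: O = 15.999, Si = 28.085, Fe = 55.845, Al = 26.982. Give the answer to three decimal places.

43.71 wt% FeO ÷ 71.844 g/mol = 0.60840 mol, giving 0.60840 Fe and 0.60840 O.
20.76 wt% Al2O3 ÷ 101.961 g/mol = 0.20361 mol, giving 0.40722 Al and 0.61083 O.
36.28 wt% SiO2 ÷ 60.083 g/mol = 0.60383 mol, giving 0.60383 Si and 1.20766 O.
Oxygen sums to 2.42689; scaling by 12/2.42689 = 4.94460 puts the formula on 12 O.
Fe: 0.60840 × 4.94460 = 3.008 atoms per formula unit.

3.008 Fe apfu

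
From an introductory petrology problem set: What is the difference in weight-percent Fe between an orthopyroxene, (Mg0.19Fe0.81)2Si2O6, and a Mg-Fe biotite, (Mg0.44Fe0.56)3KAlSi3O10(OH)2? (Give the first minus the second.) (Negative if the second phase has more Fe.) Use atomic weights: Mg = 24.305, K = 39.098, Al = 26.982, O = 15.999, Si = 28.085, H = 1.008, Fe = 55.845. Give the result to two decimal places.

15.97 percentage points

First mineral: 90.469 g Fe in 251.869 g formula = 35.92 wt% Fe.
Second mineral: 93.820 g Fe in 470.241 g formula = 19.95 wt% Fe.
35.92% − 19.95% gives a difference of 15.97 percentage points.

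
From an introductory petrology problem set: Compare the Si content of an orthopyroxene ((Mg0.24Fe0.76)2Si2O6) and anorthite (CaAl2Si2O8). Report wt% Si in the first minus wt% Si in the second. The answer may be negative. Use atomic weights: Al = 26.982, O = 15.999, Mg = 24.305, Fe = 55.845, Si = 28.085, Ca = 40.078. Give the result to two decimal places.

Si in (Mg0.24Fe0.76)2Si2O6: molar mass 248.715 g/mol; 2×28.085 = 56.170 g → 22.58 wt%.
Si in CaAl2Si2O8: molar mass 278.204 g/mol; 2×28.085 = 56.170 g → 20.19 wt%.
Difference = 22.58 − 20.19 = 2.39 percentage points.

2.39 percentage points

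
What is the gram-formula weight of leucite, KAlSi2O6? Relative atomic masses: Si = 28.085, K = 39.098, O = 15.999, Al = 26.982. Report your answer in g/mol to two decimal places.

218.24 g/mol

The formula mass is the sum 1·39.098 + 1·26.982 + 2·28.085 + 6·15.999.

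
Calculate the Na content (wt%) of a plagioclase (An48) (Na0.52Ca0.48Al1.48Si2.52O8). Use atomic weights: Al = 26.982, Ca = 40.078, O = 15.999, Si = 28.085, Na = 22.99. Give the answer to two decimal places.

M(Na0.52Ca0.48Al1.48Si2.52O8) = 269.892 g/mol.
Na contributes 0.52 × 22.99 = 11.955 g per mole.
11.955/269.892 = 0.0443 → 4.43%.

4.43 wt%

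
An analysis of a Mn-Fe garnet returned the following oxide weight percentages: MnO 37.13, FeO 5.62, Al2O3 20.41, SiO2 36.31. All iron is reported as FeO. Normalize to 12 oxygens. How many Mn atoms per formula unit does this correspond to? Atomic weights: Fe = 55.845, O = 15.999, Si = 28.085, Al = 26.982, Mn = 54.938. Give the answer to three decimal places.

MnO (M=70.937): mol = 0.52342; Mn = 0.52342, O = 0.52342.
FeO (M=71.844): mol = 0.07823; Fe = 0.07823, O = 0.07823.
Al2O3 (M=101.961): mol = 0.20017; Al = 0.40034, O = 0.60051.
SiO2 (M=60.083): mol = 0.60433; Si = 0.60433, O = 1.20866.
ΣO = 2.41082; factor = 12/ΣO = 4.97756.
Mn apfu = 0.52342 × 4.97756 = 2.605.

2.605 Mn apfu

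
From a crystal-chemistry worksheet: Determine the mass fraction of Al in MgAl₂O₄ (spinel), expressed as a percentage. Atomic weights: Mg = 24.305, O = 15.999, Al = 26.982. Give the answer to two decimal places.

Formula mass = 1·24.305 + 2·26.982 + 4·15.999 = 142.265 g/mol, of which 53.964 g is Al.
So Al makes up 53.964/142.265 = 0.3793 of the mass, i.e. 37.93%.

37.93 weight percent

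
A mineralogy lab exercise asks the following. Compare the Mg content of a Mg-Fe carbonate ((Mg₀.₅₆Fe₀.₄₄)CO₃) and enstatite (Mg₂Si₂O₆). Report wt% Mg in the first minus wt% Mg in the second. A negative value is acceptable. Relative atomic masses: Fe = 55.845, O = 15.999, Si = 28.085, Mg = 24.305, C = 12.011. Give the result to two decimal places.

-10.35 percentage points

First mineral: 13.611 g Mg in 98.191 g formula = 13.86 wt% Mg.
Second mineral: 48.610 g Mg in 200.774 g formula = 24.21 wt% Mg.
13.86% − 24.21% gives a difference of -10.35 percentage points.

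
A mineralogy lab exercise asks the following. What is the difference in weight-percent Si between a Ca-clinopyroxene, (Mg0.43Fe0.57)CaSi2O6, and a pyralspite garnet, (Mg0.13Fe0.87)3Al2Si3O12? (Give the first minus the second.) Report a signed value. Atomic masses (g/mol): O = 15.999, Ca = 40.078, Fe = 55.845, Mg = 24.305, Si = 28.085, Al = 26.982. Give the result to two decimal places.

M((Mg0.43Fe0.57)CaSi2O6) = 234.525 g/mol, so wt% Si = 56.170/234.525 × 100 = 23.95%.
M((Mg0.13Fe0.87)3Al2Si3O12) = 485.441 g/mol, so wt% Si = 84.255/485.441 × 100 = 17.36%.
23.95 − 17.36 = 6.59 pp.

6.59 percentage points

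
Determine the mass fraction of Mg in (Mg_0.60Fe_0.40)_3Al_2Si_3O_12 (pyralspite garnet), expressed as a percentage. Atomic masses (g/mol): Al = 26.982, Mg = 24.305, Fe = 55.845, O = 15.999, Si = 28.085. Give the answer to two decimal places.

9.92 mass %

M((Mg_0.60Fe_0.40)_3Al_2Si_3O_12) = 440.970 g/mol.
Mg contributes 1.80 × 24.305 = 43.749 g per mole.
43.749/440.970 = 0.0992 → 9.92%.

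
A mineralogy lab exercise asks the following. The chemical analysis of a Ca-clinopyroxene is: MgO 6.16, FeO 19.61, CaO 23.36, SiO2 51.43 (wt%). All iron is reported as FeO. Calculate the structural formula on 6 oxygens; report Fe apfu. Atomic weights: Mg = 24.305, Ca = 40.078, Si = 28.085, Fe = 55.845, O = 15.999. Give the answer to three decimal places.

0.641 Fe apfu

MgO: 6.16/40.304 = 0.15284 mol → 0.15284 mol Mg, 0.15284 mol O.
FeO: 19.61/71.844 = 0.27295 mol → 0.27295 mol Fe, 0.27295 mol O.
CaO: 23.36/56.077 = 0.41657 mol → 0.41657 mol Ca, 0.41657 mol O.
SiO2: 51.43/60.083 = 0.85598 mol → 0.85598 mol Si, 1.71196 mol O.
Total oxygen = 2.55432 mol. Normalization factor = 6/2.55432 = 2.34896.
Fe per 6 O = 0.27295 × 2.34896 = 0.641.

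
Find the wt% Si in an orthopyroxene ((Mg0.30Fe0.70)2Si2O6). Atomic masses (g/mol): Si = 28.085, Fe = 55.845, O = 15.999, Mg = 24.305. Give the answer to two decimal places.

22.93 wt%

Molar mass of (Mg0.30Fe0.70)2Si2O6: 0.60×24.305 + 1.40×55.845 + 2×28.085 + 6×15.999 = 244.930 g/mol.
Mass of Si per formula unit: 2 × 28.085 = 56.170 g.
Weight fraction Si = 56.170 / 244.930 = 0.2293.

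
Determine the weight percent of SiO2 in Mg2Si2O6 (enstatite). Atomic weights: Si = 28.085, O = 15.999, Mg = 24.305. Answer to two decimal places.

Formula mass = 200.774 g/mol.
2 Si → 2.0000 mol SiO2 per formula unit; M(SiO2) = 60.083, so SiO2 mass = 120.166 g.
120.166/200.774 × 100 = 59.85 wt%.

59.85 wt%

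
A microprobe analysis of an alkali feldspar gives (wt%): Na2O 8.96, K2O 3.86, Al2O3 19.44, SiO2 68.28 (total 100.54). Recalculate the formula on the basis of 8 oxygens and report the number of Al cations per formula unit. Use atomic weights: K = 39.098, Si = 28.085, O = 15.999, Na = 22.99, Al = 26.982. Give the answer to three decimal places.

1.007 Al apfu

8.96 wt% Na2O ÷ 61.979 g/mol = 0.14457 mol, giving 0.28914 Na and 0.14457 O.
3.86 wt% K2O ÷ 94.195 g/mol = 0.04098 mol, giving 0.08196 K and 0.04098 O.
19.44 wt% Al2O3 ÷ 101.961 g/mol = 0.19066 mol, giving 0.38132 Al and 0.57198 O.
68.28 wt% SiO2 ÷ 60.083 g/mol = 1.13643 mol, giving 1.13643 Si and 2.27286 O.
Oxygen sums to 3.03039; scaling by 8/3.03039 = 2.63992 puts the formula on 8 O.
Al: 0.38132 × 2.63992 = 1.007 atoms per formula unit.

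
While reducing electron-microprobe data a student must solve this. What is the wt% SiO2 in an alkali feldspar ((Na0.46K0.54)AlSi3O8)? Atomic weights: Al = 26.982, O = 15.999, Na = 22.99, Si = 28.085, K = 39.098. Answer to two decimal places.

Formula mass = 270.917 g/mol.
3 Si → 3.0000 mol SiO2 per formula unit; M(SiO2) = 60.083, so SiO2 mass = 180.249 g.
180.249/270.917 × 100 = 66.53 wt%.

66.53 wt%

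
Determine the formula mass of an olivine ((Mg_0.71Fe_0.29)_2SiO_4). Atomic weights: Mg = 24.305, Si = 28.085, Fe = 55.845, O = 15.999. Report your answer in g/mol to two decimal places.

158.98 g/mol

The formula mass is the sum 1.42*24.305 + 0.58*55.845 + 1*28.085 + 4*15.999.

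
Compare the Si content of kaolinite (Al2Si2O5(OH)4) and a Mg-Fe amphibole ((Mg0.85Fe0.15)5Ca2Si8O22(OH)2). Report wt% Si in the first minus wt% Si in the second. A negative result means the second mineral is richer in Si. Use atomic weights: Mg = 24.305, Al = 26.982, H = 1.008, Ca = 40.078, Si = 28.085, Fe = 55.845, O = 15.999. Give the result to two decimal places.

First mineral: 56.170 g Si in 258.157 g formula = 21.76 wt% Si.
Second mineral: 224.680 g Si in 836.008 g formula = 26.88 wt% Si.
21.76% − 26.88% gives a difference of -5.12 percentage points.

-5.12 percentage points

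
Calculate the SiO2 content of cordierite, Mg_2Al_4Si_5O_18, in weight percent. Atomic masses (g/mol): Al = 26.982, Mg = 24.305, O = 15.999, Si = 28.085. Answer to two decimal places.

Formula mass = 584.945 g/mol.
5 Si → 5.0000 mol SiO2 per formula unit; M(SiO2) = 60.083, so SiO2 mass = 300.415 g.
300.415/584.945 × 100 = 51.36 wt%.

51.36 wt%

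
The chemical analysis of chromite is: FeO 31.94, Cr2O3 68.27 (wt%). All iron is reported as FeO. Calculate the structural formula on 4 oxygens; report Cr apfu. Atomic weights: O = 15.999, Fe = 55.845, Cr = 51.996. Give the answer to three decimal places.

2.005 Cr apfu

FeO (M=71.844): mol = 0.44457; Fe = 0.44457, O = 0.44457.
Cr2O3 (M=151.989): mol = 0.44918; Cr = 0.89836, O = 1.34754.
ΣO = 1.79211; factor = 4/ΣO = 2.23201.
Cr apfu = 0.89836 × 2.23201 = 2.005.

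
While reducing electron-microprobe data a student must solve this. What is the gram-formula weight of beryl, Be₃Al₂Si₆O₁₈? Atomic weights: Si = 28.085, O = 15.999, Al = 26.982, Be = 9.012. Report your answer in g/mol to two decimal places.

Be: 3 × 9.012 = 27.0360
Al: 2 × 26.982 = 53.9640
Si: 6 × 28.085 = 168.5100
O: 18 × 15.999 = 287.9820
Summing the contributions gives the formula mass.

537.49 g/mol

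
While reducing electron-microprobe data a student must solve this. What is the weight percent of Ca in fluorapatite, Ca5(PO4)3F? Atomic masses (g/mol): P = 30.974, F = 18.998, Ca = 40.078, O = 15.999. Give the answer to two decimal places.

39.74 mass %

Molar mass of Ca5(PO4)3F: 5×40.078 + 3×30.974 + 12×15.999 + 1×18.998 = 504.298 g/mol.
Mass of Ca per formula unit: 5 × 40.078 = 200.390 g.
Weight fraction Ca = 200.390 / 504.298 = 0.3974.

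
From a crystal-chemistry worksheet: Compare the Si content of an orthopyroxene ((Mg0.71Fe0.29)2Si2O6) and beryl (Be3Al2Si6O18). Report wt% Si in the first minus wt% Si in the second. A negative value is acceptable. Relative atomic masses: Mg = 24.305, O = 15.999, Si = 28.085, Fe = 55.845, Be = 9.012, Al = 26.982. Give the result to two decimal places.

-5.71 percentage points

M((Mg0.71Fe0.29)2Si2O6) = 219.067 g/mol, so wt% Si = 56.170/219.067 × 100 = 25.64%.
M(Be3Al2Si6O18) = 537.492 g/mol, so wt% Si = 168.510/537.492 × 100 = 31.35%.
25.64 − 31.35 = -5.71 pp.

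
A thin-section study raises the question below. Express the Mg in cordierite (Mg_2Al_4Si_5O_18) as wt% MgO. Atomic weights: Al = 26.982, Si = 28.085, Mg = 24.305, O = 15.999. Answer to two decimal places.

M(Mg_2Al_4Si_5O_18) = 584.945 g/mol; M(MgO) = 40.304 g/mol.
Moles MgO per formula unit = 2 Mg ÷ 1 = 2.0000.
MgO fraction = (2.0000 × 40.304) / 584.945 = 80.608/584.945 = 0.1378.

13.78 wt%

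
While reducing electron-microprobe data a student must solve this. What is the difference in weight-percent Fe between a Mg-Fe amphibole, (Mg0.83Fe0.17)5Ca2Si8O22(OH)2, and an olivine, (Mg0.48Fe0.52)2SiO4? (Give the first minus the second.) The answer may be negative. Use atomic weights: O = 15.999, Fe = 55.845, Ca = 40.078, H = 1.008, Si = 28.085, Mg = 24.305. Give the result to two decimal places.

-27.82 percentage points

Fe in (Mg0.83Fe0.17)5Ca2Si8O22(OH)2: molar mass 839.162 g/mol; 0.85×55.845 = 47.468 g → 5.66 wt%.
Fe in (Mg0.48Fe0.52)2SiO4: molar mass 173.493 g/mol; 1.04×55.845 = 58.079 g → 33.48 wt%.
Difference = 5.66 − 33.48 = -27.82 percentage points.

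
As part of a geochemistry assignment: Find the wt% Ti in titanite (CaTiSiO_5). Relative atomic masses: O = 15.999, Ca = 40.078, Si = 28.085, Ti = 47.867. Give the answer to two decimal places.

Formula mass = 1·40.078 + 1·47.867 + 1·28.085 + 5·15.999 = 196.025 g/mol, of which 47.867 g is Ti.
So Ti makes up 47.867/196.025 = 0.2442 of the mass, i.e. 24.42%.

24.42 wt%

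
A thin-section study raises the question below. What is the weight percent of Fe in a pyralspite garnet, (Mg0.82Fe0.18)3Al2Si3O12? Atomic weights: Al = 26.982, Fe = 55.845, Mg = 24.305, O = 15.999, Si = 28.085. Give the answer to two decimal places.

Molar mass of (Mg0.82Fe0.18)3Al2Si3O12: 2.46*24.305 + 0.54*55.845 + 2*26.982 + 3*28.085 + 12*15.999 = 420.154 g/mol.
Mass of Fe per formula unit: 0.54 × 55.845 = 30.156 g.
Weight fraction Fe = 30.156 / 420.154 = 0.0718.

7.18 mass %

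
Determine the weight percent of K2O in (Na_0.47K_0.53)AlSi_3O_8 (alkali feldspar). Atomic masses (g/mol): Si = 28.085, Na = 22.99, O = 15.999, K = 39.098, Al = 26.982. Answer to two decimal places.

9.22 wt%

M((Na_0.47K_0.53)AlSi_3O_8) = 270.756 g/mol; M(K2O) = 94.195 g/mol.
Moles K2O per formula unit = 0.53 K ÷ 2 = 0.2650.
K2O fraction = (0.2650 × 94.195) / 270.756 = 24.962/270.756 = 0.0922.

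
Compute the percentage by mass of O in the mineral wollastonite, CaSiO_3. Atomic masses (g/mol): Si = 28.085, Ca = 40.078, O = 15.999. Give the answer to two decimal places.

M(CaSiO_3) = 116.160 g/mol.
O contributes 3 × 15.999 = 47.997 g per mole.
47.997/116.160 = 0.4132 → 41.32%.

41.32 weight percent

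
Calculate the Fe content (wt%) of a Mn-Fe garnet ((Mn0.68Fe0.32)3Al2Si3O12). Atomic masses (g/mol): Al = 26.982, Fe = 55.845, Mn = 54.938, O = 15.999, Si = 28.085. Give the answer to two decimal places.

Formula mass = 2.04·54.938 + 0.96·55.845 + 2·26.982 + 3·28.085 + 12·15.999 = 495.892 g/mol, of which 53.611 g is Fe.
So Fe makes up 53.611/495.892 = 0.1081 of the mass, i.e. 10.81%.

10.81 wt%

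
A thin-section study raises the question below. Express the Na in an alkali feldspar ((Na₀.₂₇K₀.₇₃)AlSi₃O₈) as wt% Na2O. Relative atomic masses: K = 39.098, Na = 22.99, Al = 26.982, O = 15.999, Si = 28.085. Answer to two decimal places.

Molar mass of (Na₀.₂₇K₀.₇₃)AlSi₃O₈ = 0.27×22.99 + 0.73×39.098 + 1×26.982 + 3×28.085 + 8×15.999 = 273.978 g/mol.
Each formula unit contains 0.27 Na, equivalent to 0.27/2 = 0.1350 mol Na2O.
M(Na2O) = 2×22.99 + 1×15.999 = 61.979 g/mol.
Mass of Na2O per formula unit = 0.1350 × 61.979 = 8.367 g.
Na2O wt% = 8.367 / 273.978 × 100 = 3.05%.

3.05 wt%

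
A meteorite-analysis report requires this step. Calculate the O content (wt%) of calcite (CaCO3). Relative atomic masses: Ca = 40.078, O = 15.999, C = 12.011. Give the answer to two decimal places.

Formula mass = 1*40.078 + 1*12.011 + 3*15.999 = 100.086 g/mol, of which 47.997 g is O.
So O makes up 47.997/100.086 = 0.4796 of the mass, i.e. 47.96%.

47.96 wt%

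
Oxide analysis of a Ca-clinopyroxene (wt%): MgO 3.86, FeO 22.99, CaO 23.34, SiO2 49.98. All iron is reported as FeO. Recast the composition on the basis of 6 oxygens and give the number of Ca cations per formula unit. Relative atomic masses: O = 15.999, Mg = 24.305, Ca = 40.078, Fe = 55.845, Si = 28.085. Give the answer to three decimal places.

3.86 wt% MgO ÷ 40.304 g/mol = 0.09577 mol, giving 0.09577 Mg and 0.09577 O.
22.99 wt% FeO ÷ 71.844 g/mol = 0.32000 mol, giving 0.32000 Fe and 0.32000 O.
23.34 wt% CaO ÷ 56.077 g/mol = 0.41621 mol, giving 0.41621 Ca and 0.41621 O.
49.98 wt% SiO2 ÷ 60.083 g/mol = 0.83185 mol, giving 0.83185 Si and 1.66370 O.
Oxygen sums to 2.49568; scaling by 6/2.49568 = 2.40415 puts the formula on 6 O.
Ca: 0.41621 × 2.40415 = 1.001 atoms per formula unit.

1.001 Ca apfu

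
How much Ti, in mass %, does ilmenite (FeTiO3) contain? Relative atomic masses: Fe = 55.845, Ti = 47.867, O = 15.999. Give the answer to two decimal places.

31.55 mass %

Molar mass of FeTiO3: 1×55.845 + 1×47.867 + 3×15.999 = 151.709 g/mol.
Mass of Ti per formula unit: 1 × 47.867 = 47.867 g.
Weight fraction Ti = 47.867 / 151.709 = 0.3155.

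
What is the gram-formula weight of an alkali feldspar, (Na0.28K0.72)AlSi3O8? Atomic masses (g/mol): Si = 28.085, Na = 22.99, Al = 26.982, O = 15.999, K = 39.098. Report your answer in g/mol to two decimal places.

273.82 g/mol

The formula mass is the sum 0.28×22.99 + 0.72×39.098 + 1×26.982 + 3×28.085 + 8×15.999.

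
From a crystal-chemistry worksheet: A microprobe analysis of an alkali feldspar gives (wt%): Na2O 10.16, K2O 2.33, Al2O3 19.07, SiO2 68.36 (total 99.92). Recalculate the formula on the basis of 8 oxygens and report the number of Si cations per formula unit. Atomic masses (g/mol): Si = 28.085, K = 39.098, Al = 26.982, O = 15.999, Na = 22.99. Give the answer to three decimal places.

10.16 wt% Na2O ÷ 61.979 g/mol = 0.16393 mol, giving 0.32786 Na and 0.16393 O.
2.33 wt% K2O ÷ 94.195 g/mol = 0.02474 mol, giving 0.04948 K and 0.02474 O.
19.07 wt% Al2O3 ÷ 101.961 g/mol = 0.18703 mol, giving 0.37406 Al and 0.56109 O.
68.36 wt% SiO2 ÷ 60.083 g/mol = 1.13776 mol, giving 1.13776 Si and 2.27552 O.
Oxygen sums to 3.02528; scaling by 8/3.02528 = 2.64438 puts the formula on 8 O.
Si: 1.13776 × 2.64438 = 3.009 atoms per formula unit.

3.009 Si apfu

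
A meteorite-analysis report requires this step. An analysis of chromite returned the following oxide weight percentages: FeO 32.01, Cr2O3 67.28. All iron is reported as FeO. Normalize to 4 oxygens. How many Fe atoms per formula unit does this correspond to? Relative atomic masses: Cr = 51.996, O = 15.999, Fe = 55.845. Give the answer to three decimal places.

32.01 wt% FeO ÷ 71.844 g/mol = 0.44555 mol, giving 0.44555 Fe and 0.44555 O.
67.28 wt% Cr2O3 ÷ 151.989 g/mol = 0.44266 mol, giving 0.88532 Cr and 1.32798 O.
Oxygen sums to 1.77353; scaling by 4/1.77353 = 2.25539 puts the formula on 4 O.
Fe: 0.44555 × 2.25539 = 1.005 atoms per formula unit.

1.005 Fe apfu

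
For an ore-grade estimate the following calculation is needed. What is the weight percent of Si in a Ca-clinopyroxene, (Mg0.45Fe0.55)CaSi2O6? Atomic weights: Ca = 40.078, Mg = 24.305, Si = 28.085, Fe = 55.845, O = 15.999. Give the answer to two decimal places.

24.02 wt%

M((Mg0.45Fe0.55)CaSi2O6) = 233.894 g/mol.
Si contributes 2 × 28.085 = 56.170 g per mole.
56.170/233.894 = 0.2402 → 24.02%.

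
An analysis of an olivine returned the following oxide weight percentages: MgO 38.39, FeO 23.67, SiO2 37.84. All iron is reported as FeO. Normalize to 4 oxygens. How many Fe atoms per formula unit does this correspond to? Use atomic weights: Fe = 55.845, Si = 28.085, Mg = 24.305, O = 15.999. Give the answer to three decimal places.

0.519 Fe apfu

MgO (M=40.304): mol = 0.95251; Mg = 0.95251, O = 0.95251.
FeO (M=71.844): mol = 0.32946; Fe = 0.32946, O = 0.32946.
SiO2 (M=60.083): mol = 0.62980; Si = 0.62980, O = 1.25960.
ΣO = 2.54157; factor = 4/ΣO = 1.57383.
Fe apfu = 0.32946 × 1.57383 = 0.519.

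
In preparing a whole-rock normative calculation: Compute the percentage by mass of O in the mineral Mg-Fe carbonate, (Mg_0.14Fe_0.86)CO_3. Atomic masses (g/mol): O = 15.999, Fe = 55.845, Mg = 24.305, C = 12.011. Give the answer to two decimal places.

43.07 wt%

Molar mass of (Mg_0.14Fe_0.86)CO_3: 0.14×24.305 + 0.86×55.845 + 1×12.011 + 3×15.999 = 111.437 g/mol.
Mass of O per formula unit: 3 × 15.999 = 47.997 g.
Weight fraction O = 47.997 / 111.437 = 0.4307.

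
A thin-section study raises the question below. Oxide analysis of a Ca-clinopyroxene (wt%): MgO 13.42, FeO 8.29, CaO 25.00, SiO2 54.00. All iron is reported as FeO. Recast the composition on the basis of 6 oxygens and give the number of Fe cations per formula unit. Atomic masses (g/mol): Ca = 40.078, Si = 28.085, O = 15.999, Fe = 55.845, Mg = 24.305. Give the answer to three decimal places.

MgO (M=40.304): mol = 0.33297; Mg = 0.33297, O = 0.33297.
FeO (M=71.844): mol = 0.11539; Fe = 0.11539, O = 0.11539.
CaO (M=56.077): mol = 0.44582; Ca = 0.44582, O = 0.44582.
SiO2 (M=60.083): mol = 0.89876; Si = 0.89876, O = 1.79752.
ΣO = 2.69170; factor = 6/ΣO = 2.22907.
Fe apfu = 0.11539 × 2.22907 = 0.257.

0.257 Fe apfu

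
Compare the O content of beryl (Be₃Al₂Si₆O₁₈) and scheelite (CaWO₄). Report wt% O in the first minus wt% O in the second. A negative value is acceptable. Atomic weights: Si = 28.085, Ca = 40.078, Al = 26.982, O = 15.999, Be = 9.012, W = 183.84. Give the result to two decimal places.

31.35 percentage points

M(Be₃Al₂Si₆O₁₈) = 537.492 g/mol, so wt% O = 287.982/537.492 × 100 = 53.58%.
M(CaWO₄) = 287.914 g/mol, so wt% O = 63.996/287.914 × 100 = 22.23%.
53.58 − 22.23 = 31.35 pp.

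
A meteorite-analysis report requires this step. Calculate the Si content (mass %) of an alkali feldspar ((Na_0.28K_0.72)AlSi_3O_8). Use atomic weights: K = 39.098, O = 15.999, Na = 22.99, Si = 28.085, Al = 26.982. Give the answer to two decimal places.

30.77 mass %

M((Na_0.28K_0.72)AlSi_3O_8) = 273.817 g/mol.
Si contributes 3 × 28.085 = 84.255 g per mole.
84.255/273.817 = 0.3077 → 30.77%.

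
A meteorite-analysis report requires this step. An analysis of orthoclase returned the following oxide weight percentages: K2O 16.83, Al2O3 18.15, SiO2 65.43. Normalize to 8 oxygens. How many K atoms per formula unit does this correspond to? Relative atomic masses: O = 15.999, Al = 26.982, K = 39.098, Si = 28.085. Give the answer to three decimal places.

K2O (M=94.195): mol = 0.17867; K = 0.35734, O = 0.17867.
Al2O3 (M=101.961): mol = 0.17801; Al = 0.35602, O = 0.53403.
SiO2 (M=60.083): mol = 1.08899; Si = 1.08899, O = 2.17798.
ΣO = 2.89068; factor = 8/ΣO = 2.76751.
K apfu = 0.35734 × 2.76751 = 0.989.

0.989 K apfu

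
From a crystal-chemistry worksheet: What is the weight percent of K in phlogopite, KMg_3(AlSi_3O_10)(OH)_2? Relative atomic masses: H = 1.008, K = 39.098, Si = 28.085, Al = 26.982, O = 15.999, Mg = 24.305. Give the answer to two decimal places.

M(KMg_3(AlSi_3O_10)(OH)_2) = 417.254 g/mol.
K contributes 1 × 39.098 = 39.098 g per mole.
39.098/417.254 = 0.0937 → 9.37%.

9.37 wt%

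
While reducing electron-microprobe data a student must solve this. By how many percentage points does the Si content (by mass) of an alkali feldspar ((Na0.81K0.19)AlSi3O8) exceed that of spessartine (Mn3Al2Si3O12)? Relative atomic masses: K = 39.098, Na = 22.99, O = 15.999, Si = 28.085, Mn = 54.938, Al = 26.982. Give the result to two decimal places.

First mineral: 84.255 g Si in 265.280 g formula = 31.76 wt% Si.
Second mineral: 84.255 g Si in 495.021 g formula = 17.02 wt% Si.
31.76% − 17.02% gives a difference of 14.74 percentage points.

14.74 percentage points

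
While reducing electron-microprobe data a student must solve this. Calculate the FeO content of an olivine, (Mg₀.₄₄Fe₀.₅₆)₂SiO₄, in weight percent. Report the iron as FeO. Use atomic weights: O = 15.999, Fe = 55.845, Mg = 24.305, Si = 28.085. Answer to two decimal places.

45.71 wt%

M((Mg₀.₄₄Fe₀.₅₆)₂SiO₄) = 176.016 g/mol; M(FeO) = 71.844 g/mol.
Moles FeO per formula unit = 1.12 Fe ÷ 1 = 1.1200.
FeO fraction = (1.1200 × 71.844) / 176.016 = 80.465/176.016 = 0.4571.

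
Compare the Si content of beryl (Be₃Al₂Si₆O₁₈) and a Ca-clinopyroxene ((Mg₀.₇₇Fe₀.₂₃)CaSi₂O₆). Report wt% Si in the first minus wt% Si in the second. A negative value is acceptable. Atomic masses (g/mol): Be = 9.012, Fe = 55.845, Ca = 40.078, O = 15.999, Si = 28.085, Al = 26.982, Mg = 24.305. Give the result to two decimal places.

Si in Be₃Al₂Si₆O₁₈: molar mass 537.492 g/mol; 6×28.085 = 168.510 g → 31.35 wt%.
Si in (Mg₀.₇₇Fe₀.₂₃)CaSi₂O₆: molar mass 223.801 g/mol; 2×28.085 = 56.170 g → 25.10 wt%.
Difference = 31.35 − 25.10 = 6.25 percentage points.

6.25 percentage points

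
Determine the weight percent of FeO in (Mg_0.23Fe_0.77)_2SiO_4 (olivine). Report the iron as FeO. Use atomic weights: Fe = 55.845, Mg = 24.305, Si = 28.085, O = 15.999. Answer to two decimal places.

58.46 wt%

Molar mass of (Mg_0.23Fe_0.77)_2SiO_4 = 0.46·24.305 + 1.54·55.845 + 1·28.085 + 4·15.999 = 189.263 g/mol.
Each formula unit contains 1.54 Fe, equivalent to 1.54/1 = 1.5400 mol FeO.
M(FeO) = 1×55.845 + 1×15.999 = 71.844 g/mol.
Mass of FeO per formula unit = 1.5400 × 71.844 = 110.640 g.
FeO wt% = 110.640 / 189.263 × 100 = 58.46%.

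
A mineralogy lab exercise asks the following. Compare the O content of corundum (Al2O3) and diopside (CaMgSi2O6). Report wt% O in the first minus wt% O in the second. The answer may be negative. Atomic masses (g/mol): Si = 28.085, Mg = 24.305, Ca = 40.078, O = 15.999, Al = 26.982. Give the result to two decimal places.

2.74 percentage points

O in Al2O3: molar mass 101.961 g/mol; 3×15.999 = 47.997 g → 47.07 wt%.
O in CaMgSi2O6: molar mass 216.547 g/mol; 6×15.999 = 95.994 g → 44.33 wt%.
Difference = 47.07 − 44.33 = 2.74 percentage points.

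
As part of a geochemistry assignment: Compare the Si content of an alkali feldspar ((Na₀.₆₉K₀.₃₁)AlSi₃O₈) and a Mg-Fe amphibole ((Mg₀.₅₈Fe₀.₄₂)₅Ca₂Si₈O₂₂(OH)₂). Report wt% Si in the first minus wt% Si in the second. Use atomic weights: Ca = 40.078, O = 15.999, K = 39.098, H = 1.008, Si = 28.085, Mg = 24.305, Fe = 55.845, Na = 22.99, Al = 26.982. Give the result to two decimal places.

5.96 percentage points

M((Na₀.₆₉K₀.₃₁)AlSi₃O₈) = 267.212 g/mol, so wt% Si = 84.255/267.212 × 100 = 31.53%.
M((Mg₀.₅₈Fe₀.₄₂)₅Ca₂Si₈O₂₂(OH)₂) = 878.587 g/mol, so wt% Si = 224.680/878.587 × 100 = 25.57%.
31.53 − 25.57 = 5.96 pp.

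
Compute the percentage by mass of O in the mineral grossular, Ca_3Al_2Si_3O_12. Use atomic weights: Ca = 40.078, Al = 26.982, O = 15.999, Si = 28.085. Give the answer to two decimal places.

Formula mass = 3*40.078 + 2*26.982 + 3*28.085 + 12*15.999 = 450.441 g/mol, of which 191.988 g is O.
So O makes up 191.988/450.441 = 0.4262 of the mass, i.e. 42.62%.

42.62 wt%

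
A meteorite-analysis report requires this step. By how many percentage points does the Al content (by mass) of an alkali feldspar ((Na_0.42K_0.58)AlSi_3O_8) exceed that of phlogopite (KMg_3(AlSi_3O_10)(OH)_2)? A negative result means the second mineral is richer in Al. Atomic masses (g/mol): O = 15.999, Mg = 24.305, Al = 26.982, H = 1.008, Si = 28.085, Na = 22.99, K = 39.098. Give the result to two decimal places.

M((Na_0.42K_0.58)AlSi_3O_8) = 271.562 g/mol, so wt% Al = 26.982/271.562 × 100 = 9.94%.
M(KMg_3(AlSi_3O_10)(OH)_2) = 417.254 g/mol, so wt% Al = 26.982/417.254 × 100 = 6.47%.
9.94 − 6.47 = 3.47 pp.

3.47 percentage points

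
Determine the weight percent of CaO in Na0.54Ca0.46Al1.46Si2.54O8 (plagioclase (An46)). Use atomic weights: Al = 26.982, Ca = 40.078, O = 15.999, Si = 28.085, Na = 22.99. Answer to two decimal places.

9.57 wt%

Formula mass = 269.572 g/mol.
0.46 Ca → 0.4600 mol CaO per formula unit; M(CaO) = 56.077, so CaO mass = 25.795 g.
25.795/269.572 × 100 = 9.57 wt%.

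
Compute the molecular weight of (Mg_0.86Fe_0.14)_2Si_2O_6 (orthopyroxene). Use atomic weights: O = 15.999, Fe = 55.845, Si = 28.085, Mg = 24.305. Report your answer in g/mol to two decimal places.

209.61 g/mol

Mg: 1.72 × 24.305 = 41.8046
Fe: 0.28 × 55.845 = 15.6366
Si: 2 × 28.085 = 56.1700
O: 6 × 15.999 = 95.9940
Summing the contributions gives the formula mass.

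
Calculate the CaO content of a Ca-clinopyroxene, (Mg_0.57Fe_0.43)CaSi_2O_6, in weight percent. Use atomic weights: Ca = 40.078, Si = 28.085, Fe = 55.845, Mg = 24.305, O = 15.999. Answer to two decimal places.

24.37 wt%

M((Mg_0.57Fe_0.43)CaSi_2O_6) = 230.109 g/mol; M(CaO) = 56.077 g/mol.
Moles CaO per formula unit = 1 Ca ÷ 1 = 1.0000.
CaO fraction = (1.0000 × 56.077) / 230.109 = 56.077/230.109 = 0.2437.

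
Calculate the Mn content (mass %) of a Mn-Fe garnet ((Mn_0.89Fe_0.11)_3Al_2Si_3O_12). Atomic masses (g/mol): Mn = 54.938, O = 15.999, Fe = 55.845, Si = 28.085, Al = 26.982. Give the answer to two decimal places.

M((Mn_0.89Fe_0.11)_3Al_2Si_3O_12) = 495.320 g/mol.
Mn contributes 2.67 × 54.938 = 146.684 g per mole.
146.684/495.320 = 0.2961 → 29.61%.

29.61 mass %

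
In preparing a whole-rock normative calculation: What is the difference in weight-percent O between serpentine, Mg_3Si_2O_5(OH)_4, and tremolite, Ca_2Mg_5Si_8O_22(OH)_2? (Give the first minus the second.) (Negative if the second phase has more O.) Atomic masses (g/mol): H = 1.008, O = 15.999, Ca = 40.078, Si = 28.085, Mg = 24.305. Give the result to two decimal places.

4.69 percentage points

M(Mg_3Si_2O_5(OH)_4) = 277.108 g/mol, so wt% O = 143.991/277.108 × 100 = 51.96%.
M(Ca_2Mg_5Si_8O_22(OH)_2) = 812.353 g/mol, so wt% O = 383.976/812.353 × 100 = 47.27%.
51.96 − 47.27 = 4.69 pp.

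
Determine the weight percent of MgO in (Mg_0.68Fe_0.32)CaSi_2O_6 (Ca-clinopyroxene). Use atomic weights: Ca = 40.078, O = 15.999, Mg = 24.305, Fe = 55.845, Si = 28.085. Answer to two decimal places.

12.09 wt%

Molar mass of (Mg_0.68Fe_0.32)CaSi_2O_6 = 0.68×24.305 + 0.32×55.845 + 1×40.078 + 2×28.085 + 6×15.999 = 226.640 g/mol.
Each formula unit contains 0.68 Mg, equivalent to 0.68/1 = 0.6800 mol MgO.
M(MgO) = 1×24.305 + 1×15.999 = 40.304 g/mol.
Mass of MgO per formula unit = 0.6800 × 40.304 = 27.407 g.
MgO wt% = 27.407 / 226.640 × 100 = 12.09%.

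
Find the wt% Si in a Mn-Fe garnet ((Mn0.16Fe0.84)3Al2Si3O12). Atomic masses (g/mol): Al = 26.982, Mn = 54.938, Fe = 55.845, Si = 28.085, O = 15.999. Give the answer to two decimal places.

16.94 mass %

M((Mn0.16Fe0.84)3Al2Si3O12) = 497.307 g/mol.
Si contributes 3 × 28.085 = 84.255 g per mole.
84.255/497.307 = 0.1694 → 16.94%.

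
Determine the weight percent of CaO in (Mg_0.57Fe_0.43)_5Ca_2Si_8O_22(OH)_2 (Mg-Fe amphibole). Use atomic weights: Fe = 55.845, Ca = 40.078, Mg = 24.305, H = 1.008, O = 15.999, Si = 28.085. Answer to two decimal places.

12.74 wt%

M((Mg_0.57Fe_0.43)_5Ca_2Si_8O_22(OH)_2) = 880.164 g/mol; M(CaO) = 56.077 g/mol.
Moles CaO per formula unit = 2 Ca ÷ 1 = 2.0000.
CaO fraction = (2.0000 × 56.077) / 880.164 = 112.154/880.164 = 0.1274.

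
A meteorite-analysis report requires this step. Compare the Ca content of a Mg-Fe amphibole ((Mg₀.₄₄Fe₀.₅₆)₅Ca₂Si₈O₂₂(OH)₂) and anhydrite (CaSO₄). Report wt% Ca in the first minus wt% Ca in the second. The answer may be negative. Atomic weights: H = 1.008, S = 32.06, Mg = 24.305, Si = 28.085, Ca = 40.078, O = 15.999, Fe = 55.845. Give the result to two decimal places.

-20.54 percentage points

Ca in (Mg₀.₄₄Fe₀.₅₆)₅Ca₂Si₈O₂₂(OH)₂: molar mass 900.665 g/mol; 2×40.078 = 80.156 g → 8.90 wt%.
Ca in CaSO₄: molar mass 136.134 g/mol; 1×40.078 = 40.078 g → 29.44 wt%.
Difference = 8.90 − 29.44 = -20.54 percentage points.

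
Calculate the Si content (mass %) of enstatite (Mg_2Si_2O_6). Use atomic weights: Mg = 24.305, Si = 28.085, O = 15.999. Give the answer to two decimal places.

M(Mg_2Si_2O_6) = 200.774 g/mol.
Si contributes 2 × 28.085 = 56.170 g per mole.
56.170/200.774 = 0.2798 → 27.98%.

27.98 mass %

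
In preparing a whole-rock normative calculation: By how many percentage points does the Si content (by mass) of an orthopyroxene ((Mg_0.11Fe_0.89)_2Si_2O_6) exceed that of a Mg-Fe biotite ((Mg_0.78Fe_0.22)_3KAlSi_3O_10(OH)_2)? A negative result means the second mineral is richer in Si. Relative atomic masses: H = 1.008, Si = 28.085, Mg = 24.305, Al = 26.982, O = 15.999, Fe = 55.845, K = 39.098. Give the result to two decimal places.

2.63 percentage points

First mineral: 56.170 g Si in 256.915 g formula = 21.86 wt% Si.
Second mineral: 84.255 g Si in 438.070 g formula = 19.23 wt% Si.
21.86% − 19.23% gives a difference of 2.63 percentage points.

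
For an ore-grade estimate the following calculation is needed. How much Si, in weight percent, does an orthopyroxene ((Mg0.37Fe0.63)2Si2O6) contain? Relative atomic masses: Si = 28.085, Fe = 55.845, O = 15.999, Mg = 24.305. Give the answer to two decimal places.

23.35 weight percent

M((Mg0.37Fe0.63)2Si2O6) = 240.514 g/mol.
Si contributes 2 × 28.085 = 56.170 g per mole.
56.170/240.514 = 0.2335 → 23.35%.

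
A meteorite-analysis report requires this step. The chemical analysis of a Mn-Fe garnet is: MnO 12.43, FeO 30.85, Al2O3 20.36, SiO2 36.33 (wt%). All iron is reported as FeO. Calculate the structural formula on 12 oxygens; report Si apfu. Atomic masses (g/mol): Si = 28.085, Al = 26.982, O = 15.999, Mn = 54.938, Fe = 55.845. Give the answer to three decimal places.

MnO: 12.43/70.937 = 0.17523 mol → 0.17523 mol Mn, 0.17523 mol O.
FeO: 30.85/71.844 = 0.42940 mol → 0.42940 mol Fe, 0.42940 mol O.
Al2O3: 20.36/101.961 = 0.19968 mol → 0.39936 mol Al, 0.59904 mol O.
SiO2: 36.33/60.083 = 0.60466 mol → 0.60466 mol Si, 1.20932 mol O.
Total oxygen = 2.41299 mol. Normalization factor = 12/2.41299 = 4.97308.
Si per 12 O = 0.60466 × 4.97308 = 3.007.

3.007 Si apfu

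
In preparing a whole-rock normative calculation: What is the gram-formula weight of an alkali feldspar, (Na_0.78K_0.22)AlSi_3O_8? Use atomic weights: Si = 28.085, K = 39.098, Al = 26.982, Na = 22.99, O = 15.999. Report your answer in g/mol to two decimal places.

265.76 g/mol

The formula mass is the sum 0.78(22.99) + 0.22(39.098) + 1(26.982) + 3(28.085) + 8(15.999).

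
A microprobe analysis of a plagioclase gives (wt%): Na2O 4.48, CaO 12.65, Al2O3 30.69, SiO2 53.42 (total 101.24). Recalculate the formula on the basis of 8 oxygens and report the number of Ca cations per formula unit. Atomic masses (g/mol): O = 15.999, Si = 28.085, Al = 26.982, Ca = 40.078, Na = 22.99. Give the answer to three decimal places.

0.606 Ca apfu

Na2O (M=61.979): mol = 0.07228; Na = 0.14456, O = 0.07228.
CaO (M=56.077): mol = 0.22558; Ca = 0.22558, O = 0.22558.
Al2O3 (M=101.961): mol = 0.30100; Al = 0.60200, O = 0.90300.
SiO2 (M=60.083): mol = 0.88910; Si = 0.88910, O = 1.77820.
ΣO = 2.97906; factor = 8/ΣO = 2.68541.
Ca apfu = 0.22558 × 2.68541 = 0.606.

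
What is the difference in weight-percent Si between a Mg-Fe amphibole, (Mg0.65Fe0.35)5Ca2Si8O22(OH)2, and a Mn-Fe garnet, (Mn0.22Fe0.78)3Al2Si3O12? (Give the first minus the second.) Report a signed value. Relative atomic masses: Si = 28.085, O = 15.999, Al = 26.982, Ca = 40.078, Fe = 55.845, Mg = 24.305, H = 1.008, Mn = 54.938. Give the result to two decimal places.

8.95 percentage points

M((Mg0.65Fe0.35)5Ca2Si8O22(OH)2) = 867.548 g/mol, so wt% Si = 224.680/867.548 × 100 = 25.90%.
M((Mn0.22Fe0.78)3Al2Si3O12) = 497.143 g/mol, so wt% Si = 84.255/497.143 × 100 = 16.95%.
25.90 − 16.95 = 8.95 pp.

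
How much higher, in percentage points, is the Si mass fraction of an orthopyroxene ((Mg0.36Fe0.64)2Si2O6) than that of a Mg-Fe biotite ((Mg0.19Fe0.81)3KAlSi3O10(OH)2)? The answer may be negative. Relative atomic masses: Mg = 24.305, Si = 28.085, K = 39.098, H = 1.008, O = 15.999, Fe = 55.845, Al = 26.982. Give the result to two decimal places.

6.23 percentage points

Si in (Mg0.36Fe0.64)2Si2O6: molar mass 241.145 g/mol; 2×28.085 = 56.170 g → 23.29 wt%.
Si in (Mg0.19Fe0.81)3KAlSi3O10(OH)2: molar mass 493.896 g/mol; 3×28.085 = 84.255 g → 17.06 wt%.
Difference = 23.29 − 17.06 = 6.23 percentage points.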